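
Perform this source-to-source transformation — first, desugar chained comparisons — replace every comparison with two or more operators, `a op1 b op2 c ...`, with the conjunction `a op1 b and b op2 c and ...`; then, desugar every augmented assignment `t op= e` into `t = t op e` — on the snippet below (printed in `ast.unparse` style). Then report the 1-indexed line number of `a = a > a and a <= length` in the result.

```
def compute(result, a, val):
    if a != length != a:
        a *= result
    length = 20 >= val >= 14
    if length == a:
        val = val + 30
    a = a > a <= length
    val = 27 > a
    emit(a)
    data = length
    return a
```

7

Transformed code:
def compute(result, a, val):
    if a != length and length != a:
        a = a * result
    length = 20 >= val and val >= 14
    if length == a:
        val = val + 30
    a = a > a and a <= length
    val = 27 > a
    emit(a)
    data = length
    return a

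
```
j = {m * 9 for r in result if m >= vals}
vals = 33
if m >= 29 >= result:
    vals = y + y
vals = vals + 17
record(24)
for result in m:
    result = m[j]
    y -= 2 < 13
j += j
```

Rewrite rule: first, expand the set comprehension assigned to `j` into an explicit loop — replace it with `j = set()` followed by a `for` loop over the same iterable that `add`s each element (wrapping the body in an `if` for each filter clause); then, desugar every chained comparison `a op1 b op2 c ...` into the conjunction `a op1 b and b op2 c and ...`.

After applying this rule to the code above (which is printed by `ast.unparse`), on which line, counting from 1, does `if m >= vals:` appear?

3

Transformed code:
j = set()
for r in result:
    if m >= vals:
        j.add(m * 9)
vals = 33
if m >= 29 and 29 >= result:
    vals = y + y
vals = vals + 17
record(24)
for result in m:
    result = m[j]
    y -= 2 < 13
j += j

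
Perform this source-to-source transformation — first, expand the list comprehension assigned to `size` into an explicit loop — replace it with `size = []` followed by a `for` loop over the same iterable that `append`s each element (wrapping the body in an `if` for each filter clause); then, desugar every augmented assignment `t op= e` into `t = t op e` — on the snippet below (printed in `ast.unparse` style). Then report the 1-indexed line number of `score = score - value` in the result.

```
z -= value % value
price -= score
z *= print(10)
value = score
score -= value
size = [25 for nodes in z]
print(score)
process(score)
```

5

Transformed code:
z = z - value % value
price = price - score
z = z * print(10)
value = score
score = score - value
size = []
for nodes in z:
    size.append(25)
print(score)
process(score)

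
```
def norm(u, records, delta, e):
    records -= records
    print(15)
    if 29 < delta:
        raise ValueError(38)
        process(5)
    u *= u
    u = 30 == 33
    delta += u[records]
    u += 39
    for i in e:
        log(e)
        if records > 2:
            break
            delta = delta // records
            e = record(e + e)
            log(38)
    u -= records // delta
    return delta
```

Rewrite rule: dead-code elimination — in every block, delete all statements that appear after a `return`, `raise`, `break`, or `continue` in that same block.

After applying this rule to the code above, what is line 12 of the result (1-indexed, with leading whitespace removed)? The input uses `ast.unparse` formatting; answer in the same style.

Transformed code:
def norm(u, records, delta, e):
    records -= records
    print(15)
    if 29 < delta:
        raise ValueError(38)
    u *= u
    u = 30 == 33
    delta += u[records]
    u += 39
    for i in e:
        log(e)
        if records > 2:
            break
    u -= records // delta
    return delta

if records > 2:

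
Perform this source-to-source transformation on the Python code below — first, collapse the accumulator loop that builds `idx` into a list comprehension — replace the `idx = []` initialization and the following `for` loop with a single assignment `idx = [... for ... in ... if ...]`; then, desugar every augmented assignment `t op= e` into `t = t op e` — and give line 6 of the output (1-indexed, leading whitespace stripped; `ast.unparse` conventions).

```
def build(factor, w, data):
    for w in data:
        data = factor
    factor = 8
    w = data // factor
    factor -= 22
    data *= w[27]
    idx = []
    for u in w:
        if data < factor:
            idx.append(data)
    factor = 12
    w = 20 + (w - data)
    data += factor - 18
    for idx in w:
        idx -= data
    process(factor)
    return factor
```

factor = factor - 22

Transformed code:
def build(factor, w, data):
    for w in data:
        data = factor
    factor = 8
    w = data // factor
    factor = factor - 22
    data = data * w[27]
    idx = [data for u in w if data < factor]
    factor = 12
    w = 20 + (w - data)
    data = data + (factor - 18)
    for idx in w:
        idx = idx - data
    process(factor)
    return factor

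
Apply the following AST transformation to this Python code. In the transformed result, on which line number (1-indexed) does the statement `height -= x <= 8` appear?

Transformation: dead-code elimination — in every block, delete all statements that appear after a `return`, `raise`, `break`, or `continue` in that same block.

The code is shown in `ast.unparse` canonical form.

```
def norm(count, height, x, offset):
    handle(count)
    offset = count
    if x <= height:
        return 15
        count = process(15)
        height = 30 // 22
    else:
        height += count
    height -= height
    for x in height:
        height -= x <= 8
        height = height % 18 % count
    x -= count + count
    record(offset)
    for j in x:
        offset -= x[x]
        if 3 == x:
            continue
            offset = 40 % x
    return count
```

10

Transformed code:
def norm(count, height, x, offset):
    handle(count)
    offset = count
    if x <= height:
        return 15
    else:
        height += count
    height -= height
    for x in height:
        height -= x <= 8
        height = height % 18 % count
    x -= count + count
    record(offset)
    for j in x:
        offset -= x[x]
        if 3 == x:
            continue
    return count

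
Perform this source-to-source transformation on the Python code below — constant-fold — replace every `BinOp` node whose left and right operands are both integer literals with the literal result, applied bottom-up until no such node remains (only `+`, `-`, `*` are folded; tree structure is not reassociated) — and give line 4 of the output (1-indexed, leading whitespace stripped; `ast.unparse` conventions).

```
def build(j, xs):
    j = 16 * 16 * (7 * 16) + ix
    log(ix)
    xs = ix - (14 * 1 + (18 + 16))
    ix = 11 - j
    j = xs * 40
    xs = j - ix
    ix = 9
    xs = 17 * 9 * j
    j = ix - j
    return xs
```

Transformed code:
def build(j, xs):
    j = 28672 + ix
    log(ix)
    xs = ix - 48
    ix = 11 - j
    j = xs * 40
    xs = j - ix
    ix = 9
    xs = 153 * j
    j = ix - j
    return xs

xs = ix - 48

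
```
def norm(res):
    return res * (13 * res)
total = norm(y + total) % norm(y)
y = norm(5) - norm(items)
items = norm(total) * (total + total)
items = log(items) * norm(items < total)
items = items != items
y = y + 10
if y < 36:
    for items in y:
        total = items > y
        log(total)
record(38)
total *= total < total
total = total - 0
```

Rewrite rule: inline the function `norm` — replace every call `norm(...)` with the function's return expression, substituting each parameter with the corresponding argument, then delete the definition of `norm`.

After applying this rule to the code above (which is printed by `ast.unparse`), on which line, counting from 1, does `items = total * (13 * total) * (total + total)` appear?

Transformed code:
total = (y + total) * (13 * (y + total)) % (y * (13 * y))
y = 5 * (13 * 5) - items * (13 * items)
items = total * (13 * total) * (total + total)
items = log(items) * ((items < total) * (13 * (items < total)))
items = items != items
y = y + 10
if y < 36:
    for items in y:
        total = items > y
        log(total)
record(38)
total *= total < total
total = total - 0

3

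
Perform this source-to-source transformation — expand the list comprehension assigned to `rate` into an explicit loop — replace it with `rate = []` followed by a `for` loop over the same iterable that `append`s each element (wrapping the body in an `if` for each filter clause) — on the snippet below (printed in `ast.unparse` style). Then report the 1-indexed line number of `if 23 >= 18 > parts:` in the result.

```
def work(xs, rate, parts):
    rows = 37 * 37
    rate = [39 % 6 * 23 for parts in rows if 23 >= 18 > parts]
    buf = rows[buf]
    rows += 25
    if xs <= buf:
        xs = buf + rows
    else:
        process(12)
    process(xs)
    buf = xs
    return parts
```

5

Transformed code:
def work(xs, rate, parts):
    rows = 37 * 37
    rate = []
    for parts in rows:
        if 23 >= 18 > parts:
            rate.append(39 % 6 * 23)
    buf = rows[buf]
    rows += 25
    if xs <= buf:
        xs = buf + rows
    else:
        process(12)
    process(xs)
    buf = xs
    return parts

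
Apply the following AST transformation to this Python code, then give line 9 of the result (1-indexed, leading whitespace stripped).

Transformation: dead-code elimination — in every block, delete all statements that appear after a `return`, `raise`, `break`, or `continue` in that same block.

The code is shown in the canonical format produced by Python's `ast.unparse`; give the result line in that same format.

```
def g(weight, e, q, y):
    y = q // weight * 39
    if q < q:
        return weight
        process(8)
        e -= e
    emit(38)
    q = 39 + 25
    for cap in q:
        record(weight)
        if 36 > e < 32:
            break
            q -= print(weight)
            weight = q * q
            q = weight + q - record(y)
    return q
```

Transformed code:
def g(weight, e, q, y):
    y = q // weight * 39
    if q < q:
        return weight
    emit(38)
    q = 39 + 25
    for cap in q:
        record(weight)
        if 36 > e < 32:
            break
    return q

if 36 > e < 32:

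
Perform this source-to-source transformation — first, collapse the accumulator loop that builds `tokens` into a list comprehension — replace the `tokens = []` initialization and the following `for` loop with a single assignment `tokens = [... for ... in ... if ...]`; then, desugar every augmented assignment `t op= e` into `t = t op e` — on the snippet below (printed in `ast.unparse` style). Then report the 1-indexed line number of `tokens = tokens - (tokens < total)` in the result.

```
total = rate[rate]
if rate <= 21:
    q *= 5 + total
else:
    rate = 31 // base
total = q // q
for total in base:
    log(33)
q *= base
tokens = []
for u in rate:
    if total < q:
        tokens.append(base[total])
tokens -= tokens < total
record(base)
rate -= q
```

11

Transformed code:
total = rate[rate]
if rate <= 21:
    q = q * (5 + total)
else:
    rate = 31 // base
total = q // q
for total in base:
    log(33)
q = q * base
tokens = [base[total] for u in rate if total < q]
tokens = tokens - (tokens < total)
record(base)
rate = rate - q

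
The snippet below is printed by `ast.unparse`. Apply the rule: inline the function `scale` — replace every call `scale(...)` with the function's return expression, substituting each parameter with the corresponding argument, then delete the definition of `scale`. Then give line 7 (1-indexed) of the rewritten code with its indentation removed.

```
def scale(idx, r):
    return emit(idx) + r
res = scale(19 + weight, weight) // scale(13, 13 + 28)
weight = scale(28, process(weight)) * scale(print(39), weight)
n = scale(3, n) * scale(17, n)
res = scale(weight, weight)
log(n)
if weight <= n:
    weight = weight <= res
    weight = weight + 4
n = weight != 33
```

weight = weight <= res

Transformed code:
res = (emit(19 + weight) + weight) // (emit(13) + (13 + 28))
weight = (emit(28) + process(weight)) * (emit(print(39)) + weight)
n = (emit(3) + n) * (emit(17) + n)
res = emit(weight) + weight
log(n)
if weight <= n:
    weight = weight <= res
    weight = weight + 4
n = weight != 33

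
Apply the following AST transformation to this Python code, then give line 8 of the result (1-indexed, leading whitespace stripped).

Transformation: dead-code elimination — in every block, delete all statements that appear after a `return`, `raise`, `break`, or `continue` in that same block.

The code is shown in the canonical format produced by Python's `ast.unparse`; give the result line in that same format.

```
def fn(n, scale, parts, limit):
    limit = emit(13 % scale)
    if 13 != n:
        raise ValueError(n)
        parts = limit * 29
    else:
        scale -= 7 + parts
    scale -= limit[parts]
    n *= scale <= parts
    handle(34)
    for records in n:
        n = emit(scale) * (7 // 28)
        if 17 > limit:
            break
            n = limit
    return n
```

n *= scale <= parts

Transformed code:
def fn(n, scale, parts, limit):
    limit = emit(13 % scale)
    if 13 != n:
        raise ValueError(n)
    else:
        scale -= 7 + parts
    scale -= limit[parts]
    n *= scale <= parts
    handle(34)
    for records in n:
        n = emit(scale) * (7 // 28)
        if 17 > limit:
            break
    return n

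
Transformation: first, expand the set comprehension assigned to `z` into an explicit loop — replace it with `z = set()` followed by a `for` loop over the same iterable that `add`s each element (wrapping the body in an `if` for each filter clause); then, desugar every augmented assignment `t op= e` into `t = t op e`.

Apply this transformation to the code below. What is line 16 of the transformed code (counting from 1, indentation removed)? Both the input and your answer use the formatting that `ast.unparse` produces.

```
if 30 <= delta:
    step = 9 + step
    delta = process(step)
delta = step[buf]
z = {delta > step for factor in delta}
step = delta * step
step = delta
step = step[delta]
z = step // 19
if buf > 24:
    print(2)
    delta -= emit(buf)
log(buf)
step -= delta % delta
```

Transformed code:
if 30 <= delta:
    step = 9 + step
    delta = process(step)
delta = step[buf]
z = set()
for factor in delta:
    z.add(delta > step)
step = delta * step
step = delta
step = step[delta]
z = step // 19
if buf > 24:
    print(2)
    delta = delta - emit(buf)
log(buf)
step = step - delta % delta

step = step - delta % delta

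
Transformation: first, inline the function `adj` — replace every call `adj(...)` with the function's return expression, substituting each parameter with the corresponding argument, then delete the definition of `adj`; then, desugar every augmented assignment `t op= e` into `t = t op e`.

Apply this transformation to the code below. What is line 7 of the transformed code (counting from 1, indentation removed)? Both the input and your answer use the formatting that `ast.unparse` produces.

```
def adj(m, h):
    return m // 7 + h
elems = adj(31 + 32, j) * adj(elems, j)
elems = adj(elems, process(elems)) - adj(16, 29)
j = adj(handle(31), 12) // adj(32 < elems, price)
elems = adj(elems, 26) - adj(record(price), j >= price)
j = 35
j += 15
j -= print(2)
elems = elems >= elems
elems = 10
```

Transformed code:
elems = ((31 + 32) // 7 + j) * (elems // 7 + j)
elems = elems // 7 + process(elems) - (16 // 7 + 29)
j = (handle(31) // 7 + 12) // ((32 < elems) // 7 + price)
elems = elems // 7 + 26 - (record(price) // 7 + (j >= price))
j = 35
j = j + 15
j = j - print(2)
elems = elems >= elems
elems = 10

j = j - print(2)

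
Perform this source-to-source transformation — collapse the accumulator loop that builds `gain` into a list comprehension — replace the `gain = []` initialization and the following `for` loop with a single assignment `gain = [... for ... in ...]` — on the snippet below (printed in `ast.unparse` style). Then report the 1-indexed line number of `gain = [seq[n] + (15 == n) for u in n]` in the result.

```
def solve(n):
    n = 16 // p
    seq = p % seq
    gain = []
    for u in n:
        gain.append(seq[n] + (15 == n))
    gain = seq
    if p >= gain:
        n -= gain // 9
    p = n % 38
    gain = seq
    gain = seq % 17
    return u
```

4

Transformed code:
def solve(n):
    n = 16 // p
    seq = p % seq
    gain = [seq[n] + (15 == n) for u in n]
    gain = seq
    if p >= gain:
        n -= gain // 9
    p = n % 38
    gain = seq
    gain = seq % 17
    return u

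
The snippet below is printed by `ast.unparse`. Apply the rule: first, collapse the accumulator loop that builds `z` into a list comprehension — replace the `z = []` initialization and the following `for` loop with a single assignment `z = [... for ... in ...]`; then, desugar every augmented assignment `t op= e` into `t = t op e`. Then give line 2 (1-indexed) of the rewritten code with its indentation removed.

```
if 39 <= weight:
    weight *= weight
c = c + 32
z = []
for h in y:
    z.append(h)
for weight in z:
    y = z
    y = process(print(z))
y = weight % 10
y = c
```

weight = weight * weight

Transformed code:
if 39 <= weight:
    weight = weight * weight
c = c + 32
z = [h for h in y]
for weight in z:
    y = z
    y = process(print(z))
y = weight % 10
y = c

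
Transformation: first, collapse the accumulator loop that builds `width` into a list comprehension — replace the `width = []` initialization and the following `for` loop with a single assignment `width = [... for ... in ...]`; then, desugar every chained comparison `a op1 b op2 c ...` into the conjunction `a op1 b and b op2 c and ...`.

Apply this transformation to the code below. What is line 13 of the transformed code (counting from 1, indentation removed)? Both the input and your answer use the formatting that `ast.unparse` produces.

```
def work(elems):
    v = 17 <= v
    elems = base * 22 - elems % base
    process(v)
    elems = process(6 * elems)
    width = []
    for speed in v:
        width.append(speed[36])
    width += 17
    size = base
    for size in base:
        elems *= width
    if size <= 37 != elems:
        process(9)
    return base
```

return base

Transformed code:
def work(elems):
    v = 17 <= v
    elems = base * 22 - elems % base
    process(v)
    elems = process(6 * elems)
    width = [speed[36] for speed in v]
    width += 17
    size = base
    for size in base:
        elems *= width
    if size <= 37 and 37 != elems:
        process(9)
    return base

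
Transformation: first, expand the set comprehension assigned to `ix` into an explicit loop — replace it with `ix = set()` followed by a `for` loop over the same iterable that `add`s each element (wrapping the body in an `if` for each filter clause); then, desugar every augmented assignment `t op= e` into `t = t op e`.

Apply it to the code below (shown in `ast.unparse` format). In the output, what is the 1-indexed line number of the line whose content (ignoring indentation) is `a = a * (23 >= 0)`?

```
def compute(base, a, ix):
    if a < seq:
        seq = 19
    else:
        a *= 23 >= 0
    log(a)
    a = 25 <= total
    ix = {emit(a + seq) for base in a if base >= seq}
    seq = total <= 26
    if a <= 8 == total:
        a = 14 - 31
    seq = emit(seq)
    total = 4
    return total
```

Transformed code:
def compute(base, a, ix):
    if a < seq:
        seq = 19
    else:
        a = a * (23 >= 0)
    log(a)
    a = 25 <= total
    ix = set()
    for base in a:
        if base >= seq:
            ix.add(emit(a + seq))
    seq = total <= 26
    if a <= 8 == total:
        a = 14 - 31
    seq = emit(seq)
    total = 4
    return total

5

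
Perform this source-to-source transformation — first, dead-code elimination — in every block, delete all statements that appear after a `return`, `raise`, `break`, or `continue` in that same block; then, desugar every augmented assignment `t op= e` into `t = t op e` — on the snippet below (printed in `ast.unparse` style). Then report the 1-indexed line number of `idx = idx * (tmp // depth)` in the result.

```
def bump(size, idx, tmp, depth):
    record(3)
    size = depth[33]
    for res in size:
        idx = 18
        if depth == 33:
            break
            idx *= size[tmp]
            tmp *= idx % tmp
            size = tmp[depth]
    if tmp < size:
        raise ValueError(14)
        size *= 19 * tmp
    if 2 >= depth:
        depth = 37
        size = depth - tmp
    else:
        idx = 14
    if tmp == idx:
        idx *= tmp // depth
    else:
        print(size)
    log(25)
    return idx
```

16

Transformed code:
def bump(size, idx, tmp, depth):
    record(3)
    size = depth[33]
    for res in size:
        idx = 18
        if depth == 33:
            break
    if tmp < size:
        raise ValueError(14)
    if 2 >= depth:
        depth = 37
        size = depth - tmp
    else:
        idx = 14
    if tmp == idx:
        idx = idx * (tmp // depth)
    else:
        print(size)
    log(25)
    return idx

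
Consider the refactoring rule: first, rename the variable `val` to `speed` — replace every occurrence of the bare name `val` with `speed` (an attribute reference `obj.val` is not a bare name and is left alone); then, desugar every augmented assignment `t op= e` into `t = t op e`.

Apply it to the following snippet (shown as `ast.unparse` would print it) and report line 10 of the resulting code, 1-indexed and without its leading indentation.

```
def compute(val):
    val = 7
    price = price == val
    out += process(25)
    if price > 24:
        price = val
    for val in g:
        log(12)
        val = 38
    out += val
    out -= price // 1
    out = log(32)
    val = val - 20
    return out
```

Transformed code:
def compute(speed):
    speed = 7
    price = price == speed
    out = out + process(25)
    if price > 24:
        price = speed
    for speed in g:
        log(12)
        speed = 38
    out = out + speed
    out = out - price // 1
    out = log(32)
    speed = speed - 20
    return out

out = out + speed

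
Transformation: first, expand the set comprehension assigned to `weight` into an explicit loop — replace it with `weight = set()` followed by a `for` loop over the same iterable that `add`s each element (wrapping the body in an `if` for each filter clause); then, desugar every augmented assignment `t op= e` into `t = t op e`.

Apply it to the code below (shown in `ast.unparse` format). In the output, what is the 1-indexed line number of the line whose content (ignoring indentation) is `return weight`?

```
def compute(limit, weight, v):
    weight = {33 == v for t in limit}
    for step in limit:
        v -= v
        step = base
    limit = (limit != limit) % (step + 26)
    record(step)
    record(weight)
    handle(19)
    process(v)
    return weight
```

13

Transformed code:
def compute(limit, weight, v):
    weight = set()
    for t in limit:
        weight.add(33 == v)
    for step in limit:
        v = v - v
        step = base
    limit = (limit != limit) % (step + 26)
    record(step)
    record(weight)
    handle(19)
    process(v)
    return weight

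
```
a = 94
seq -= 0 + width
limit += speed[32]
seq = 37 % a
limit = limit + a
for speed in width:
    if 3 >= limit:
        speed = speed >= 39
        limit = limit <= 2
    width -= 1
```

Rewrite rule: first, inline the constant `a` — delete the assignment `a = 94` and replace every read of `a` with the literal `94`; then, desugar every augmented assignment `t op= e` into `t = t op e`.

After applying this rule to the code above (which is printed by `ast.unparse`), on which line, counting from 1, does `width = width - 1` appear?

Transformed code:
seq = seq - (0 + width)
limit = limit + speed[32]
seq = 37 % 94
limit = limit + 94
for speed in width:
    if 3 >= limit:
        speed = speed >= 39
        limit = limit <= 2
    width = width - 1

9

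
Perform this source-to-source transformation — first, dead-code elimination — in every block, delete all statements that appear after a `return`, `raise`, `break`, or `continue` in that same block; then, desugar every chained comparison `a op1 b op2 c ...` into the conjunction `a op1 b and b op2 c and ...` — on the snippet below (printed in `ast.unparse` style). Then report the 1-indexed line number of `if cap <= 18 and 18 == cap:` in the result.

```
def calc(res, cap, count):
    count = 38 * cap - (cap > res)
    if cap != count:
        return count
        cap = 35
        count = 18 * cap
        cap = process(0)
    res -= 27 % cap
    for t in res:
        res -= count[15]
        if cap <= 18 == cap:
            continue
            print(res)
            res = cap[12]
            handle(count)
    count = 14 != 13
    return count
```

8

Transformed code:
def calc(res, cap, count):
    count = 38 * cap - (cap > res)
    if cap != count:
        return count
    res -= 27 % cap
    for t in res:
        res -= count[15]
        if cap <= 18 and 18 == cap:
            continue
    count = 14 != 13
    return count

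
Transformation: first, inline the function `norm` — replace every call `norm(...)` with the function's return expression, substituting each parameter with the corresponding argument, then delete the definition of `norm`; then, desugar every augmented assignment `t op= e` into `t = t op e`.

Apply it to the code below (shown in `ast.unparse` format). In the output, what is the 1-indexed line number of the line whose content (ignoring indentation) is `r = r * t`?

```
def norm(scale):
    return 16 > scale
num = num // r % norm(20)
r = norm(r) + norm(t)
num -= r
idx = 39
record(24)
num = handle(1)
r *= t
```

Transformed code:
num = num // r % (16 > 20)
r = (16 > r) + (16 > t)
num = num - r
idx = 39
record(24)
num = handle(1)
r = r * t

7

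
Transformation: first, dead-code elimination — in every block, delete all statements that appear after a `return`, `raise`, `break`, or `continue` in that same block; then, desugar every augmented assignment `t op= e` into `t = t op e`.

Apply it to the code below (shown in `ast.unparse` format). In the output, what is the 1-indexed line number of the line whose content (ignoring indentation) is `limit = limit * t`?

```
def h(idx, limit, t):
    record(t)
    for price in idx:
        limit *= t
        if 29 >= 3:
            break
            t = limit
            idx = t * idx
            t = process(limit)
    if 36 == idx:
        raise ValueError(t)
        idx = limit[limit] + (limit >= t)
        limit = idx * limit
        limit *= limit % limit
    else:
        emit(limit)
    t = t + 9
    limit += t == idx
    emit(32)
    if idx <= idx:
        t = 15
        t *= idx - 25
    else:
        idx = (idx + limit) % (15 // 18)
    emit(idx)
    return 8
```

Transformed code:
def h(idx, limit, t):
    record(t)
    for price in idx:
        limit = limit * t
        if 29 >= 3:
            break
    if 36 == idx:
        raise ValueError(t)
    else:
        emit(limit)
    t = t + 9
    limit = limit + (t == idx)
    emit(32)
    if idx <= idx:
        t = 15
        t = t * (idx - 25)
    else:
        idx = (idx + limit) % (15 // 18)
    emit(idx)
    return 8

4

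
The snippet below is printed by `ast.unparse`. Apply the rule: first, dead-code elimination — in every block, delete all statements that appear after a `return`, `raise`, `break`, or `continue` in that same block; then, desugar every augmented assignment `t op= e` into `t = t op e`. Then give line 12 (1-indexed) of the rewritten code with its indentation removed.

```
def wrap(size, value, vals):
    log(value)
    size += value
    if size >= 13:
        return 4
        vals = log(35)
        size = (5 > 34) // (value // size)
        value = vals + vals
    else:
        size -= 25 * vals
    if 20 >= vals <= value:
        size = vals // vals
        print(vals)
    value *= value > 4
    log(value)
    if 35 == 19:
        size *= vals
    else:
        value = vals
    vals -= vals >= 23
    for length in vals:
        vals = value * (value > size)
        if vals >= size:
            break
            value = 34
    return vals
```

log(value)

Transformed code:
def wrap(size, value, vals):
    log(value)
    size = size + value
    if size >= 13:
        return 4
    else:
        size = size - 25 * vals
    if 20 >= vals <= value:
        size = vals // vals
        print(vals)
    value = value * (value > 4)
    log(value)
    if 35 == 19:
        size = size * vals
    else:
        value = vals
    vals = vals - (vals >= 23)
    for length in vals:
        vals = value * (value > size)
        if vals >= size:
            break
    return vals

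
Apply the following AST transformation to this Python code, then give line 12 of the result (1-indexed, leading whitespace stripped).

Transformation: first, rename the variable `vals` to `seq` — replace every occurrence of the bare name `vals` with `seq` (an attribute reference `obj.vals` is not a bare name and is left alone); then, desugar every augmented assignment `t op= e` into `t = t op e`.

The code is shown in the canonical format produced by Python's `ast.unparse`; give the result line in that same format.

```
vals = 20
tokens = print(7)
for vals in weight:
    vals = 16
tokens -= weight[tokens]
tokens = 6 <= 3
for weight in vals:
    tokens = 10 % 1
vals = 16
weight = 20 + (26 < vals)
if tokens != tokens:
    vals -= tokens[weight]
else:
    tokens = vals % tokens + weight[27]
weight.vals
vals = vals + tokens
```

Transformed code:
seq = 20
tokens = print(7)
for seq in weight:
    seq = 16
tokens = tokens - weight[tokens]
tokens = 6 <= 3
for weight in seq:
    tokens = 10 % 1
seq = 16
weight = 20 + (26 < seq)
if tokens != tokens:
    seq = seq - tokens[weight]
else:
    tokens = seq % tokens + weight[27]
weight.vals
seq = seq + tokens

seq = seq - tokens[weight]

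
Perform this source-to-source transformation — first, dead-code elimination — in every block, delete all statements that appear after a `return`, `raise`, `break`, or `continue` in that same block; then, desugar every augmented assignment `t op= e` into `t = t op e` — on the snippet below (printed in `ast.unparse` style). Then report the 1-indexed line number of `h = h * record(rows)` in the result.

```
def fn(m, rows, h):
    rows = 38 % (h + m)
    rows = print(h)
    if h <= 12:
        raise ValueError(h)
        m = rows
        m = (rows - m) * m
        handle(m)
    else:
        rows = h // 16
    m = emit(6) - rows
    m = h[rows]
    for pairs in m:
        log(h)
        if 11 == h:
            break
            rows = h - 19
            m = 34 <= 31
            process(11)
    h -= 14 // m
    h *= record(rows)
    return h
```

Transformed code:
def fn(m, rows, h):
    rows = 38 % (h + m)
    rows = print(h)
    if h <= 12:
        raise ValueError(h)
    else:
        rows = h // 16
    m = emit(6) - rows
    m = h[rows]
    for pairs in m:
        log(h)
        if 11 == h:
            break
    h = h - 14 // m
    h = h * record(rows)
    return h

15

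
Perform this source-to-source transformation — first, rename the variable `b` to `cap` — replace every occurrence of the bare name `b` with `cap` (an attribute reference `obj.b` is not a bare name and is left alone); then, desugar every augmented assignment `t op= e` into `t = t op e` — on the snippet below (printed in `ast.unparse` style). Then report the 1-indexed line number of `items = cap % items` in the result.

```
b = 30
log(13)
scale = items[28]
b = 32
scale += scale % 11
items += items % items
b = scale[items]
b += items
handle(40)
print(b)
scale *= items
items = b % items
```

12

Transformed code:
cap = 30
log(13)
scale = items[28]
cap = 32
scale = scale + scale % 11
items = items + items % items
cap = scale[items]
cap = cap + items
handle(40)
print(cap)
scale = scale * items
items = cap % items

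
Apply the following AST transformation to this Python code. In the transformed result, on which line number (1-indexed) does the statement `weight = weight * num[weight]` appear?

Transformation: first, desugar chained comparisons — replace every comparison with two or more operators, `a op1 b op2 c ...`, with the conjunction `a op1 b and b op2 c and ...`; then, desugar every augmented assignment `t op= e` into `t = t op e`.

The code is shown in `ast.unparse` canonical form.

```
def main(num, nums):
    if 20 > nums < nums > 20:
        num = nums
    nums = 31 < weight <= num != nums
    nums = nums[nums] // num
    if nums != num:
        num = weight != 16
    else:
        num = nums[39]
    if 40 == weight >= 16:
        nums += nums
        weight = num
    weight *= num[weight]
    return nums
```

Transformed code:
def main(num, nums):
    if 20 > nums and nums < nums and (nums > 20):
        num = nums
    nums = 31 < weight and weight <= num and (num != nums)
    nums = nums[nums] // num
    if nums != num:
        num = weight != 16
    else:
        num = nums[39]
    if 40 == weight and weight >= 16:
        nums = nums + nums
        weight = num
    weight = weight * num[weight]
    return nums

13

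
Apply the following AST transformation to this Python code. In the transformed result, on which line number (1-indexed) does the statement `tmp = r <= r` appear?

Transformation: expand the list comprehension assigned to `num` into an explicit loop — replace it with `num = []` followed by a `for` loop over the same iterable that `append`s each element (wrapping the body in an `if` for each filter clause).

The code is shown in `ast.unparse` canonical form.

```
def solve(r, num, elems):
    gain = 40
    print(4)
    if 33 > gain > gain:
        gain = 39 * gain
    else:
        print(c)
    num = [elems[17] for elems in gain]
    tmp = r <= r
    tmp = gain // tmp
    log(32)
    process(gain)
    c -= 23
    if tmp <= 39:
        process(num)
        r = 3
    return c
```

11

Transformed code:
def solve(r, num, elems):
    gain = 40
    print(4)
    if 33 > gain > gain:
        gain = 39 * gain
    else:
        print(c)
    num = []
    for elems in gain:
        num.append(elems[17])
    tmp = r <= r
    tmp = gain // tmp
    log(32)
    process(gain)
    c -= 23
    if tmp <= 39:
        process(num)
        r = 3
    return c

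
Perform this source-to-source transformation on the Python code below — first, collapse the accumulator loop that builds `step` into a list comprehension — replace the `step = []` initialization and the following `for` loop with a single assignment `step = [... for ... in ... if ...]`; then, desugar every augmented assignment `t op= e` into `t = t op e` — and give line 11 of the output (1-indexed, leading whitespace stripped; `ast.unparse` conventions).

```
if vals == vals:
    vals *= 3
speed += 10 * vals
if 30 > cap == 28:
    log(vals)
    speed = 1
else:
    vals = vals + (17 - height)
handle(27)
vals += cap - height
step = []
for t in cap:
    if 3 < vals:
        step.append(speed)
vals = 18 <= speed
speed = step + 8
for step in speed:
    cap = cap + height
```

Transformed code:
if vals == vals:
    vals = vals * 3
speed = speed + 10 * vals
if 30 > cap == 28:
    log(vals)
    speed = 1
else:
    vals = vals + (17 - height)
handle(27)
vals = vals + (cap - height)
step = [speed for t in cap if 3 < vals]
vals = 18 <= speed
speed = step + 8
for step in speed:
    cap = cap + height

step = [speed for t in cap if 3 < vals]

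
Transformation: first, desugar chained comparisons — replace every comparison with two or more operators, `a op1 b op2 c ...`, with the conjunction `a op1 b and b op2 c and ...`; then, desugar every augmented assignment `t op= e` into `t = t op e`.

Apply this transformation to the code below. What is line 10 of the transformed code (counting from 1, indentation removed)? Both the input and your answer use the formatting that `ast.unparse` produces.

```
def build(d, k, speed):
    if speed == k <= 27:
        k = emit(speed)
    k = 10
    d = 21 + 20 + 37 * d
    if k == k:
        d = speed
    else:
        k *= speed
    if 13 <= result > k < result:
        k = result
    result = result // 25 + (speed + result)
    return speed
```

Transformed code:
def build(d, k, speed):
    if speed == k and k <= 27:
        k = emit(speed)
    k = 10
    d = 21 + 20 + 37 * d
    if k == k:
        d = speed
    else:
        k = k * speed
    if 13 <= result and result > k and (k < result):
        k = result
    result = result // 25 + (speed + result)
    return speed

if 13 <= result and result > k and (k < result):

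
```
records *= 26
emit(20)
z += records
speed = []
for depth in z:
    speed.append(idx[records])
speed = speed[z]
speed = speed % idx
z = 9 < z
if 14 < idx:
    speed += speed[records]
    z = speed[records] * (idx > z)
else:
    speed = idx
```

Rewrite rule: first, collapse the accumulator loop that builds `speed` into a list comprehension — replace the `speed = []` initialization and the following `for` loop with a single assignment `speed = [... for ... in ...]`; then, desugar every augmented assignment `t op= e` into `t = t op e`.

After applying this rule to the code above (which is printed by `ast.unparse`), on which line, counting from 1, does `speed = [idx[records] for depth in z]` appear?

4

Transformed code:
records = records * 26
emit(20)
z = z + records
speed = [idx[records] for depth in z]
speed = speed[z]
speed = speed % idx
z = 9 < z
if 14 < idx:
    speed = speed + speed[records]
    z = speed[records] * (idx > z)
else:
    speed = idx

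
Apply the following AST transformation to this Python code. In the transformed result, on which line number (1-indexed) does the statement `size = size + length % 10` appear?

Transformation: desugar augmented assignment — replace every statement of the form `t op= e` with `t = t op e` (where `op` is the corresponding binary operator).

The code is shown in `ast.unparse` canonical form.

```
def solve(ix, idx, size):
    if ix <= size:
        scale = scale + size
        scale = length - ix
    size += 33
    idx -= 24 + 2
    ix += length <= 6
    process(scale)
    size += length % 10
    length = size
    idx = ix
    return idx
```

9

Transformed code:
def solve(ix, idx, size):
    if ix <= size:
        scale = scale + size
        scale = length - ix
    size = size + 33
    idx = idx - (24 + 2)
    ix = ix + (length <= 6)
    process(scale)
    size = size + length % 10
    length = size
    idx = ix
    return idx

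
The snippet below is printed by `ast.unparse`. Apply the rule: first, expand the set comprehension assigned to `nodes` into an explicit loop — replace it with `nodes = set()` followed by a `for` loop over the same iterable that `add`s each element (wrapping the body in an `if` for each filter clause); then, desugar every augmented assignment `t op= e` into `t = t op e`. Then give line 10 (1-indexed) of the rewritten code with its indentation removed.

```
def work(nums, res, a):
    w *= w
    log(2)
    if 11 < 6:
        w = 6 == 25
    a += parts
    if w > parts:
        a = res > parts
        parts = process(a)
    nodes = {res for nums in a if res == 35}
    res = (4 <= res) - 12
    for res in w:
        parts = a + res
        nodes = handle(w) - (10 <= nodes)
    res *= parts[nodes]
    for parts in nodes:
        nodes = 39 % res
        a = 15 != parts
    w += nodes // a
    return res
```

Transformed code:
def work(nums, res, a):
    w = w * w
    log(2)
    if 11 < 6:
        w = 6 == 25
    a = a + parts
    if w > parts:
        a = res > parts
        parts = process(a)
    nodes = set()
    for nums in a:
        if res == 35:
            nodes.add(res)
    res = (4 <= res) - 12
    for res in w:
        parts = a + res
        nodes = handle(w) - (10 <= nodes)
    res = res * parts[nodes]
    for parts in nodes:
        nodes = 39 % res
        a = 15 != parts
    w = w + nodes // a
    return res

nodes = set()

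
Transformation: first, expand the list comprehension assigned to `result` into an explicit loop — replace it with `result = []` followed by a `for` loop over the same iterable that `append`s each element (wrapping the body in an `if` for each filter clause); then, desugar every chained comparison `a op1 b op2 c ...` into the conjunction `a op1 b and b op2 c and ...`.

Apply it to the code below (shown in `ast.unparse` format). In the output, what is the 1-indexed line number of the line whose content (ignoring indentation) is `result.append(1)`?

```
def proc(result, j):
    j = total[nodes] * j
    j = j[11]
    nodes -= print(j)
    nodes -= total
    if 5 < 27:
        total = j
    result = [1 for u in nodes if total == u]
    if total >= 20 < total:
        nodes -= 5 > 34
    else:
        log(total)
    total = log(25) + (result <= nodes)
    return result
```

Transformed code:
def proc(result, j):
    j = total[nodes] * j
    j = j[11]
    nodes -= print(j)
    nodes -= total
    if 5 < 27:
        total = j
    result = []
    for u in nodes:
        if total == u:
            result.append(1)
    if total >= 20 and 20 < total:
        nodes -= 5 > 34
    else:
        log(total)
    total = log(25) + (result <= nodes)
    return result

11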